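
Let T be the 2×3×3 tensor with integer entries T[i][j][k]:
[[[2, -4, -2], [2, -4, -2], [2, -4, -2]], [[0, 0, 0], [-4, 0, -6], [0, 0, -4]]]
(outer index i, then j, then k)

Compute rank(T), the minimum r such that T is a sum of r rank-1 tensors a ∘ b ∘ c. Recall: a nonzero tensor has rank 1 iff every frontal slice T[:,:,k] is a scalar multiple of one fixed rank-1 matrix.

Lower bound: the mode-2 unfolding of T (rows indexed by j, columns by (i,k) = (0,0), (0,1), (0,2), (1,0), (1,1), (1,2)) is [[2, -4, -2, 0, 0, 0], [2, -4, -2, -4, 0, -6], [2, -4, -2, 0, 0, -4]].
There the 3×3 minor on rows j ∈ {0, 1, 2}, columns (i,k) ∈ {(0,0), (1,0), (1,2)} is det [[2, 0, 0], [2, -4, -6], [2, 0, -4]] = 32 ≠ 0, so this unfolding has rank ≥ 3; CP rank is at least every unfolding rank, so rank(T) ≥ 3. (This is only a lower bound: in general the CP rank may exceed every unfolding rank, so we still need to exhibit 3 rank-1 terms summing to T.)
Upper bound: T is a sum of 3 rank-1 terms, T = [0, 1] ∘ [0, 1, 0] ∘ [-4, 0, 2] + [0, 1] ∘ [0, 2, 1] ∘ [0, 0, -4] + [1, 0] ∘ [1, 1, 1] ∘ [2, -4, -2] (written with every a and b primitive with positive leading entry and the scale carried by c; CP decompositions are not unique, and this one is verified by expanding entrywise), so rank(T) ≤ 3.
These bounds meet, so rank(T) = 3.

3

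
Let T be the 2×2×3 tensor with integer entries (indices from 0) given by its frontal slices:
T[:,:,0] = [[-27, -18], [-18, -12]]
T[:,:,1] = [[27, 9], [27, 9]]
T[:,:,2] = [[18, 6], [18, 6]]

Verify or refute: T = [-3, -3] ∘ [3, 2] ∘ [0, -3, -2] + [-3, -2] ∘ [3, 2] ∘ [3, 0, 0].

No

Reconstruct entry (0,1,1) from the claimed factors: Σₗ aₗ[0]bₗ[1]cₗ[1] = (-3)·(2)·(-3) + (-3)·(2)·(0) = 18, but T[0,1,1] = 9. The claim is false.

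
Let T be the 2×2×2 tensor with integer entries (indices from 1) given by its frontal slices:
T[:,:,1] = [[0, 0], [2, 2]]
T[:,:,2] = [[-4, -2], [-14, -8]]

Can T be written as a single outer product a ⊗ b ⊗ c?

No

The mode-1 unfolding of T (rows indexed by i, columns by (j,k) = (1,1), (1,2), (2,1), (2,2)) is [[0, -4, 0, -2], [2, -14, 2, -8]].
There the 2×2 minor on rows i ∈ {1, 2}, columns (j,k) ∈ {(1,1), (1,2)} is det [[0, -4], [2, -14]] = 8 ≠ 0, so this unfolding has rank ≥ 2; CP rank is at least every unfolding rank, so rank(T) ≥ 2.
In particular rank(T) ≥ 2 > 1, so T is not rank-1.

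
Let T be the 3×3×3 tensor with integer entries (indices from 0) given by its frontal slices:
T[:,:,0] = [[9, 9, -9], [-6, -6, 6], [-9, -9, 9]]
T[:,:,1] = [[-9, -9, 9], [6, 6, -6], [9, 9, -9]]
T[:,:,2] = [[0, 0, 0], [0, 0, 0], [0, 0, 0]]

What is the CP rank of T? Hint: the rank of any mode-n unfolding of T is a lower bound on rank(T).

1

Lower bound: T ≠ 0 (e.g. T[0,0,0] = 9), so rank(T) ≥ 1.
Upper bound: if T = a ∘ b ∘ c then every fibre of T is a multiple of the corresponding factor, so read the factors off the fibres through the nonzero entry T[0,0,0] = 9.
The mode-1 fibre T[:,0,0] = [9, -6, -9] gives a = [3, -2, -3] (primitive direction); the mode-2 fibre T[0,:,0] = [9, 9, -9] gives b = [1, 1, -1]; then c[k] = T[0,0,k] / (a[0]·b[0]) = [9, -9, 0] / 3 = [3, -3, 0].
Expanding [3, -2, -3] ∘ [1, 1, -1] ∘ [3, -3, 0] reproduces all 27 entries of T, so T = [3, -2, -3] ∘ [1, 1, -1] ∘ [3, -3, 0] and rank(T) ≤ 1.
These bounds meet, so rank(T) = 1.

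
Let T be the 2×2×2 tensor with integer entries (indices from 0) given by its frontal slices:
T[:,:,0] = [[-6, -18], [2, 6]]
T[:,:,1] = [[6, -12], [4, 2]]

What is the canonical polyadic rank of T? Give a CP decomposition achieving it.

rank(T) = 2

Lower bound: the mode-2 unfolding of T (rows indexed by j, columns by (i,k) = (0,0), (0,1), (1,0), (1,1)) is [[-6, 6, 2, 4], [-18, -12, 6, 2]].
There the 2×2 minor on rows j ∈ {0, 1}, columns (i,k) ∈ {(0,0), (0,1)} is det [[-6, 6], [-18, -12]] = 180 ≠ 0, so this unfolding has rank ≥ 2; CP rank is at least every unfolding rank, so rank(T) ≥ 2. (This is only a lower bound: in general the CP rank may exceed every unfolding rank, so we still need to exhibit 2 rank-1 terms summing to T.)
Upper bound — finding two terms. Write S_k = T[:,:,k] for the frontal slices: S₀ = [[-6, -18], [2, 6]], S₁ = [[6, -12], [4, 2]].
If T = a₁ ⊗ b₁ ⊗ c₁ + a₂ ⊗ b₂ ⊗ c₂ then each S_k = c₁[k]·a₁b₁ᵀ + c₂[k]·a₂b₂ᵀ. S₀ and S₁ are linearly independent, so a₁b₁ᵀ and a₂b₂ᵀ must span the same plane of matrices: they are the rank-1 matrices of the form x·S₀ + y·S₁.
det(x·S₀ + y·S₁) is 120·xy + 60·y² = 60·(y)(2·x + y), vanishing at (x:y) = (1:0) and (1:-2).
M₁ = S₀ = [[-6, -18], [2, 6]] = (-2)·[3, -1][1, 3]ᵀ and M₂ = S₀ − 2·S₁ = [[-18, 6], [-6, 2]] = (-2)·[3, 1][3, -1]ᵀ, so take a₁ = [3, -1], b₁ = [1, 3], a₂ = [3, 1], b₂ = [3, -1].
Each slice is an integer combination of E₁ = a₁b₁ᵀ and E₂ = a₂b₂ᵀ: S₀ = −2·E₁, S₁ = −E₁ + E₂; reading off coefficients, c₁ = [-2, -1] and c₂ = [0, 1].
Hence T = [3, -1] ⊗ [1, 3] ⊗ [-2, -1] + [3, 1] ⊗ [3, -1] ⊗ [0, 1], so rank(T) ≤ 2.
These bounds meet, so rank(T) = 2.
Check entry T[0,0,1] = 6: (3)·(1)·(-1) + (3)·(3)·(1) = 6.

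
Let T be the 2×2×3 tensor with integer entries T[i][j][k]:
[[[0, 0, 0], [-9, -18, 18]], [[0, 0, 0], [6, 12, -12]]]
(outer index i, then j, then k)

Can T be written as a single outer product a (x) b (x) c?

If T = a (x) b (x) c then every fibre of T is a multiple of the corresponding factor, so read the factors off the fibres through the nonzero entry T[0,1,0] = -9.
The mode-1 fibre T[:,1,0] = [-9, 6] gives a = [3, -2] (primitive direction); the mode-2 fibre T[0,:,0] = [0, -9] gives b = [0, 1]; then c[k] = T[0,1,k] / (a[0]·b[1]) = [-9, -18, 18] / 3 = [-3, -6, 6].
Expanding [3, -2] (x) [0, 1] (x) [-3, -6, 6] reproduces all 12 entries of T, so T = [3, -2] (x) [0, 1] (x) [-3, -6, 6] and rank(T) ≤ 1.
Equivalently every frontal slice T[:,:,k] is c[k] times the rank-1 matrix [3, -2] (x) [0, 1]. So T has rank 1 (it is nonzero).

Yes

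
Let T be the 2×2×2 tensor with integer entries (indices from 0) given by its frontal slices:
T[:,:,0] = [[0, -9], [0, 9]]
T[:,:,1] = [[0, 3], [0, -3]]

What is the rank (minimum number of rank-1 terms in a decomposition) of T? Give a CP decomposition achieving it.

rank(T) = 1

Lower bound: T ≠ 0 (e.g. T[0,1,0] = -9), so rank(T) ≥ 1.
Upper bound: if T = a ⊗ b ⊗ c then every fibre of T is a multiple of the corresponding factor, so read the factors off the fibres through the nonzero entry T[0,1,0] = -9.
The mode-1 fibre T[:,1,0] = [-9, 9] gives a = (1, -1) (primitive direction); the mode-2 fibre T[0,:,0] = [0, -9] gives b = (0, 1); then c[k] = T[0,1,k] / (a[0]·b[1]) = [-9, 3] / 1 = (-9, 3).
Expanding (1, -1) ⊗ (0, 1) ⊗ (-9, 3) reproduces all 8 entries of T, so T = (1, -1) ⊗ (0, 1) ⊗ (-9, 3) and rank(T) ≤ 1.
These bounds meet, so rank(T) = 1.
Check entry T[1,0,1] = 0: (-1)·(0)·(3) = 0.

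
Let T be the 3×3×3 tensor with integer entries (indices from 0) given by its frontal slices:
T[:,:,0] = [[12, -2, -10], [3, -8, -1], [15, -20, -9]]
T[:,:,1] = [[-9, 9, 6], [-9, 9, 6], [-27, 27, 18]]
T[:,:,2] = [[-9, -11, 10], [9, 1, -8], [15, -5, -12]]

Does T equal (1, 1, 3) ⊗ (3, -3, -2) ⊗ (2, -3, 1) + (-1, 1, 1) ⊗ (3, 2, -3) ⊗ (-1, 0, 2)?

No

Reconstruct entry (0,0,0) from the claimed factors: Σₗ aₗ[0]bₗ[0]cₗ[0] = (1)·(3)·(2) + (-1)·(3)·(-1) = 9, but T[0,0,0] = 12. The claim is false.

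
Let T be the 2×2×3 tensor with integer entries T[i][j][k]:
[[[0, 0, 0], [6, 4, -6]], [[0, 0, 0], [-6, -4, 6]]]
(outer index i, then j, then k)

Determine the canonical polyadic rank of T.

1

Lower bound: T ≠ 0 (e.g. T[0,1,0] = 6), so rank(T) ≥ 1.
Upper bound: if T = a ⊗ b ⊗ c then every fibre of T is a multiple of the corresponding factor, so read the factors off the fibres through the nonzero entry T[0,1,0] = 6.
The mode-1 fibre T[:,1,0] = [6, -6] gives a = [1, -1] (primitive direction); the mode-2 fibre T[0,:,0] = [0, 6] gives b = [0, 1]; then c[k] = T[0,1,k] / (a[0]·b[1]) = [6, 4, -6] / 1 = [6, 4, -6].
Expanding [1, -1] ⊗ [0, 1] ⊗ [6, 4, -6] reproduces all 12 entries of T, so T = [1, -1] ⊗ [0, 1] ⊗ [6, 4, -6] and rank(T) ≤ 1.
These bounds meet, so rank(T) = 1.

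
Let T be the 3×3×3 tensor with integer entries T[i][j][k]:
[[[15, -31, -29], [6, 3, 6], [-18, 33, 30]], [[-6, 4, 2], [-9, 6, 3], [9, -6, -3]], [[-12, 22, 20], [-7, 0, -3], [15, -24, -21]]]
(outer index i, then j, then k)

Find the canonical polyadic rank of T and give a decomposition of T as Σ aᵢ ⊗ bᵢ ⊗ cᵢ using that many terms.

rank(T) = 2

Lower bound: in the mode-1 unfolding of T (rows indexed by i, columns by (j,k)) the 2×2 minor on rows i ∈ {0, 1}, columns (j,k) ∈ {(0,0), (0,1)} is det [[15, -31], [-6, 4]] = -126 ≠ 0, so that unfolding has rank ≥ 2 and hence rank(T) ≥ 2 (CP rank is at least every unfolding rank, though it can be larger).
Upper bound: with S_k = T[:,:,k], the two rank-1 terms a₁b₁ᵀ, a₂b₂ᵀ are the rank-1 members of the pencil x·S₀ + y·S₁.
The 2×2 minor of x·S₀ + y·S₁ on rows {0,1}, columns {0,1} is −99·x² + 363·xy − 198·y² = (-33)·(x − 3·y)(3·x − 2·y), vanishing at (x:y) = (3:1) and (2:3).
M₁ = 3·S₀ + S₁ = [[14, 21, -21], [-14, -21, 21], [-14, -21, 21]] = 7·[1, -1, -1][2, 3, -3]ᵀ and M₂ = 2·S₀ + 3·S₁ = [[-63, 21, 63], [0, 0, 0], [42, -14, -42]] = (-7)·[3, 0, -2][3, -1, -3]ᵀ, so take a₁ = [1, -1, -1], b₁ = [2, 3, -3], a₂ = [3, 0, -2], b₂ = [3, -1, -3].
Each slice is an integer combination of E₁ = a₁b₁ᵀ and E₂ = a₂b₂ᵀ: S₀ = 3·E₁ + E₂, S₁ = −2·E₁ − 3·E₂, S₂ = −E₁ − 3·E₂; reading off coefficients, c₁ = [3, -2, -1] and c₂ = [1, -3, -3].
Hence T = [1, -1, -1] ⊗ [2, 3, -3] ⊗ [3, -2, -1] + [3, 0, -2] ⊗ [3, -1, -3] ⊗ [1, -3, -3], so rank(T) ≤ 2.
These bounds meet, so rank(T) = 2.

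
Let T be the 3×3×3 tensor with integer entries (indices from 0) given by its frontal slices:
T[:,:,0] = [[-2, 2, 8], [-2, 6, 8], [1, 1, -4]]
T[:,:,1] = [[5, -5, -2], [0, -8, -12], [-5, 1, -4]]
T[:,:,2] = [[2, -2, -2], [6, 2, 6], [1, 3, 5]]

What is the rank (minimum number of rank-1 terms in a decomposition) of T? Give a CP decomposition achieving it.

rank(T) = 3

Lower bound: the mode-2 unfolding of T (rows indexed by j, columns by (i,k) = (0,0), (0,1), (0,2), (1,0), (1,1), (1,2), (2,0), (2,1), (2,2)) is [[-2, 5, 2, -2, 0, 6, 1, -5, 1], [2, -5, -2, 6, -8, 2, 1, 1, 3], [8, -2, -2, 8, -12, 6, -4, -4, 5]].
There the 3×3 minor on rows j ∈ {0, 1, 2}, columns (i,k) ∈ {(0,0), (0,1), (1,0)} is det [[-2, 5, -2], [2, -5, 6], [8, -2, 8]] = 144 ≠ 0, so this unfolding has rank ≥ 3; CP rank is at least every unfolding rank, so rank(T) ≥ 3. (Flattening ranks never certify an upper bound on CP rank; for that we must actually write T with 3 rank-1 terms.)
Upper bound: T is a sum of 3 rank-1 terms, T = [0, 2, 1] ⊗ [1, 1, 2] ⊗ [1, -2, 2] + [1, 0, -1] ⊗ [1, -1, 2] ⊗ [2, 1, 0] + [2, 2, -1] ⊗ [1, -1, -1] ⊗ [-2, 2, 1] (written with every a and b primitive with positive leading entry and the scale carried by c; CP decompositions are not unique, and this one is verified by expanding entrywise), so rank(T) ≤ 3.
These bounds meet, so rank(T) = 3.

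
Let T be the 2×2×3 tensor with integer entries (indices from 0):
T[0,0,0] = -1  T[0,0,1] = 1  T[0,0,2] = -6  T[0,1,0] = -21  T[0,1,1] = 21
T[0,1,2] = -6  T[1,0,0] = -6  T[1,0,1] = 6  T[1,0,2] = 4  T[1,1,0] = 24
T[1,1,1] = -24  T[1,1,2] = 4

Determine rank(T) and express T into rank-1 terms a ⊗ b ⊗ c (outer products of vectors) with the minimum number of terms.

Lower bound: in the mode-3 unfolding of T (rows indexed by k, columns by (i,j)) the 2×2 minor on rows k ∈ {0, 2}, columns (i,j) ∈ {(0,0), (0,1)} is det [[-1, -21], [-6, -6]] = -120 ≠ 0, so that unfolding has rank ≥ 2 and hence rank(T) ≥ 2 (CP rank is at least every unfolding rank, though it can be larger).
Upper bound: with S_k = T[:,:,k], the two rank-1 terms a₁b₁ᵀ, a₂b₂ᵀ are the rank-1 members of the pencil x·S₀ + y·S₂.
det(x·S₀ + y·S₂) is −150·x² − 100·xy = (-50)·(3·x + 2·y)(x), vanishing at (x:y) = (2:-3) and (0:1).
M₁ = 2·S₀ − 3·S₂ = [[16, -24], [-24, 36]] = 4·[2, -3][2, -3]ᵀ and M₂ = S₂ = [[-6, -6], [4, 4]] = (-2)·[3, -2][1, 1]ᵀ, so take a₁ = [2, -3], b₁ = [2, -3], a₂ = [3, -2], b₂ = [1, 1].
Each slice is an integer combination of E₁ = a₁b₁ᵀ and E₂ = a₂b₂ᵀ: S₀ = 2·E₁ − 3·E₂, S₁ = −2·E₁ + 3·E₂, S₂ = −2·E₂; reading off coefficients, c₁ = [2, -2, 0] and c₂ = [-3, 3, -2].
Hence T = [2, -3] ⊗ [2, -3] ⊗ [2, -2, 0] + [3, -2] ⊗ [1, 1] ⊗ [-3, 3, -2], so rank(T) ≤ 2.
These bounds meet, so rank(T) = 2.

rank(T) = 2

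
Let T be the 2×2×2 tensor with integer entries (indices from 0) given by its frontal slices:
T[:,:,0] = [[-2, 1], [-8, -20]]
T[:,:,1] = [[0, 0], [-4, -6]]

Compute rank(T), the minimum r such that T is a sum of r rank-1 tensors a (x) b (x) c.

Lower bound: the mode-3 unfolding of T (rows indexed by k, columns by (i,j) = (0,0), (0,1), (1,0), (1,1)) is [[-2, 1, -8, -20], [0, 0, -4, -6]].
There the 2×2 minor on rows k ∈ {0, 1}, columns (i,j) ∈ {(0,0), (1,0)} is det [[-2, -8], [0, -4]] = 8 ≠ 0, so this unfolding has rank ≥ 2; CP rank is at least every unfolding rank, so rank(T) ≥ 2. (This is only a lower bound: in general the CP rank may exceed every unfolding rank, so we still need to exhibit 2 rank-1 terms summing to T.)
Upper bound — finding two terms. Write S_k = T[:,:,k] for the frontal slices: S₀ = [[-2, 1], [-8, -20]], S₁ = [[0, 0], [-4, -6]].
If T = a₁ (x) b₁ (x) c₁ + a₂ (x) b₂ (x) c₂ then each S_k = c₁[k]·a₁b₁ᵀ + c₂[k]·a₂b₂ᵀ. S₀ and S₁ are linearly independent, so a₁b₁ᵀ and a₂b₂ᵀ must span the same plane of matrices: they are the rank-1 matrices of the form x·S₀ + y·S₁.
det(x·S₀ + y·S₁) is 48·x² + 16·xy = 16·(3·x + y)(x), vanishing at (x:y) = (1:-3) and (0:1).
M₁ = S₀ − 3·S₁ = [[-2, 1], [4, -2]] = −(1, -2)(2, -1)ᵀ and M₂ = S₁ = [[0, 0], [-4, -6]] = (-2)·(0, 1)(2, 3)ᵀ, so take a₁ = (1, -2), b₁ = (2, -1), a₂ = (0, 1), b₂ = (2, 3).
Each slice is an integer combination of E₁ = a₁b₁ᵀ and E₂ = a₂b₂ᵀ: S₀ = −E₁ − 6·E₂, S₁ = −2·E₂; reading off coefficients, c₁ = (-1, 0) and c₂ = (-6, -2).
Hence T = (1, -2) (x) (2, -1) (x) (-1, 0) + (0, 1) (x) (2, 3) (x) (-6, -2), so rank(T) ≤ 2.
These bounds meet, so rank(T) = 2.
Check entry T[0,0,0] = -2: (1)·(2)·(-1) + (0)·(2)·(-6) = -2.

2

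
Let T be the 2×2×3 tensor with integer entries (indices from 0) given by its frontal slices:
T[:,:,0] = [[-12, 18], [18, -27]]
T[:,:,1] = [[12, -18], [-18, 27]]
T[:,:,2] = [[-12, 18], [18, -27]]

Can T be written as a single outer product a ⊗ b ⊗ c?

If T = a ⊗ b ⊗ c then every fibre of T is a multiple of the corresponding factor, so read the factors off the fibres through the nonzero entry T[0,0,0] = -12.
The mode-1 fibre T[:,0,0] = [-12, 18] gives a = (2, -3) (primitive direction); the mode-2 fibre T[0,:,0] = [-12, 18] gives b = (2, -3); then c[k] = T[0,0,k] / (a[0]·b[0]) = [-12, 12, -12] / 4 = (-3, 3, -3).
Expanding (2, -3) ⊗ (2, -3) ⊗ (-3, 3, -3) reproduces all 12 entries of T, so T = (2, -3) ⊗ (2, -3) ⊗ (-3, 3, -3) and rank(T) ≤ 1.
Equivalently every frontal slice T[:,:,k] is c[k] times the rank-1 matrix (2, -3) ⊗ (2, -3). So T has rank 1 (it is nonzero).

Yes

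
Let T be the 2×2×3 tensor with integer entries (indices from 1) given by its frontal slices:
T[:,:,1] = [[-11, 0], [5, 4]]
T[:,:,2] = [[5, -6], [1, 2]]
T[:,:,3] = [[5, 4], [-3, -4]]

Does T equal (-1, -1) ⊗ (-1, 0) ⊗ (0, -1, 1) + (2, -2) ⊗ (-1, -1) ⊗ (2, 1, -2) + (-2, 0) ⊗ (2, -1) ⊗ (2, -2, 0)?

No

Reconstruct entry (1,1,1) from the claimed factors: Σₗ aₗ[1]bₗ[1]cₗ[1] = (-1)·(-1)·(0) + (2)·(-1)·(2) + (-2)·(2)·(2) = -12, but T[1,1,1] = -11. The claim is false.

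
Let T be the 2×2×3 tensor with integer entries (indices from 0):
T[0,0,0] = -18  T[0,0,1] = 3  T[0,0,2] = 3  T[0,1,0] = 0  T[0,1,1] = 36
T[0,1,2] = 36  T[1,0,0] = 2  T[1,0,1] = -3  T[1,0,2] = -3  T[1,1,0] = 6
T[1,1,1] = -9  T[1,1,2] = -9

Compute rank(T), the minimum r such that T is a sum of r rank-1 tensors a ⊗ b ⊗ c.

Lower bound: the mode-2 unfolding of T (rows indexed by j, columns by (i,k) = (0,0), (0,1), (0,2), (1,0), (1,1), (1,2)) is [[-18, 3, 3, 2, -3, -3], [0, 36, 36, 6, -9, -9]].
There the 2×2 minor on rows j ∈ {0, 1}, columns (i,k) ∈ {(0,0), (0,1)} is det [[-18, 3], [0, 36]] = -648 ≠ 0, so this unfolding has rank ≥ 2; CP rank is at least every unfolding rank, so rank(T) ≥ 2. (This is only a lower bound: in general the CP rank may exceed every unfolding rank, so we still need to exhibit 2 rank-1 terms summing to T.)
Upper bound — finding two terms. Write S_k = T[:,:,k] for the frontal slices: S₀ = [[-18, 0], [2, 6]], S₁ = [[3, 36], [-3, -9]], S₂ = [[3, 36], [-3, -9]].
If T = a₁ ⊗ b₁ ⊗ c₁ + a₂ ⊗ b₂ ⊗ c₂ then each S_k = c₁[k]·a₁b₁ᵀ + c₂[k]·a₂b₂ᵀ. S₀ and S₁ are linearly independent, so a₁b₁ᵀ and a₂b₂ᵀ must span the same plane of matrices: they are the rank-1 matrices of the form x·S₀ + y·S₁.
det(x·S₀ + y·S₁) is −108·x² + 108·xy + 81·y² = (-27)·(2·x − 3·y)(2·x + y), vanishing at (x:y) = (3:2) and (1:-2).
M₁ = 3·S₀ + 2·S₁ = [[-48, 72], [0, 0]] = (-24)·[1, 0][2, -3]ᵀ and M₂ = S₀ − 2·S₁ = [[-24, -72], [8, 24]] = (-8)·[3, -1][1, 3]ᵀ, so take a₁ = [1, 0], b₁ = [2, -3], a₂ = [3, -1], b₂ = [1, 3].
Each slice is an integer combination of E₁ = a₁b₁ᵀ and E₂ = a₂b₂ᵀ: S₀ = −6·E₁ − 2·E₂, S₁ = −3·E₁ + 3·E₂, S₂ = −3·E₁ + 3·E₂; reading off coefficients, c₁ = [-6, -3, -3] and c₂ = [-2, 3, 3].
Hence T = [1, 0] ⊗ [2, -3] ⊗ [-6, -3, -3] + [3, -1] ⊗ [1, 3] ⊗ [-2, 3, 3], so rank(T) ≤ 2.
These bounds meet, so rank(T) = 2.
Check entry T[1,1,2] = -9: (0)·(-3)·(-3) + (-1)·(3)·(3) = -9.

2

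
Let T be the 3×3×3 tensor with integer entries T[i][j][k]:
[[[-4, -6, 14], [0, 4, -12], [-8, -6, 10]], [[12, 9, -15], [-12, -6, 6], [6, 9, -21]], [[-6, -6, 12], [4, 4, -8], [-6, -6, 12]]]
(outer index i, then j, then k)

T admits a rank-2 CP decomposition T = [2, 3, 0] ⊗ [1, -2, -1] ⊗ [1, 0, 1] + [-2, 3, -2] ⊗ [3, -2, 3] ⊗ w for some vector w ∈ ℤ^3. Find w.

w = [1, 1, -2]

Subtract the known terms from T to get the rank-1 residual R = [-2, 3, -2] ⊗ [3, -2, 3] ⊗ w, so R[i,j,k] = a[i]·b[j]·w[k]. Pick indices with nonzero a[0]·b[0] = (-2)·(3) = -6. Only the fibre through (0,0,·) is needed: R[0,0,:] = T[0,0,:] − Σₗ aₗ[0]bₗ[0]cₗ = [-4, -6, 14] − (2)·(1)·[1, 0, 1] = [-6, -6, 12]. Then w[k] = R[0,0,k] / -6 for each k, giving w = [-6, -6, 12] / -6 = [1, 1, -2].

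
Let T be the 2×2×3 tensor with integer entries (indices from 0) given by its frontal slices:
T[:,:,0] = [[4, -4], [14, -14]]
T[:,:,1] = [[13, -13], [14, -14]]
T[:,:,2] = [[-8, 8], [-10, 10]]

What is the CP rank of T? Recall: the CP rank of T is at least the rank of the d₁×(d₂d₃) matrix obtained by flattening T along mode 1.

2

Lower bound: in the mode-1 unfolding of T (rows indexed by i, columns by (j,k)) the 2×2 minor on rows i ∈ {0, 1}, columns (j,k) ∈ {(0,0), (0,1)} is det [[4, 13], [14, 14]] = -126 ≠ 0, so that unfolding has rank ≥ 2 and hence rank(T) ≥ 2 (CP rank is at least every unfolding rank, though it can be larger).
Upper bound: T[:,j,:] = b[j]·M for every slice, with b = [1, -1] and M = [[4, 13, -8], [14, 14, -10]] (rows i, columns k).
Splitting M by its rows (i = 0, 1), M = [1, 0][4, 13, -8]ᵀ + [0, 1][14, 14, -10]ᵀ.
Hence T = [1, 0] ∘ [1, -1] ∘ [4, 13, -8] + [0, 1] ∘ [1, -1] ∘ [14, 14, -10], so rank(T) ≤ 2.
These bounds meet, so rank(T) = 2.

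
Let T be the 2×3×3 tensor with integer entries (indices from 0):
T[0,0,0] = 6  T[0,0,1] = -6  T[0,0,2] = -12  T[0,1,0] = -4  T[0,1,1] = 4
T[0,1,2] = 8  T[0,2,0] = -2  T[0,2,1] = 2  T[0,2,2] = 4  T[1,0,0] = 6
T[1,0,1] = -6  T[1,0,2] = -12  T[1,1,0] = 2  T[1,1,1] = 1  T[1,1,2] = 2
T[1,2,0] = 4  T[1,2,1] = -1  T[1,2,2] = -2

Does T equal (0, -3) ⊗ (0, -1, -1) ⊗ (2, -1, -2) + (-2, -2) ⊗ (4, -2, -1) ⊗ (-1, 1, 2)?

No

Reconstruct entry (0,0,0) from the claimed factors: Σₗ aₗ[0]bₗ[0]cₗ[0] = (0)·(0)·(2) + (-2)·(4)·(-1) = 8, but T[0,0,0] = 6. The claim is false.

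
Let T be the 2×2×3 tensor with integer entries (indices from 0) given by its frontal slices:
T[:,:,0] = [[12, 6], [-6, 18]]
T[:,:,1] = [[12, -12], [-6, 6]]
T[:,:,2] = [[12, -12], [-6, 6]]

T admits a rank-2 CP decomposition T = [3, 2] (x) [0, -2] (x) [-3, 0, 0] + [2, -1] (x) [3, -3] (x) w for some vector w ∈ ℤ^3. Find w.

Subtract the known terms from T to get the rank-1 residual R = [2, -1] (x) [3, -3] (x) w, so R[i,j,k] = a[i]·b[j]·w[k]. Pick indices with nonzero a[0]·b[0] = (2)·(3) = 6. Only the fibre through (0,0,·) is needed: R[0,0,:] = T[0,0,:] − Σₗ aₗ[0]bₗ[0]cₗ = [12, 12, 12] − (3)·(0)·[-3, 0, 0] = [12, 12, 12]. Then w[k] = R[0,0,k] / 6 for each k, giving w = [12, 12, 12] / 6 = [2, 2, 2].

w = [2, 2, 2]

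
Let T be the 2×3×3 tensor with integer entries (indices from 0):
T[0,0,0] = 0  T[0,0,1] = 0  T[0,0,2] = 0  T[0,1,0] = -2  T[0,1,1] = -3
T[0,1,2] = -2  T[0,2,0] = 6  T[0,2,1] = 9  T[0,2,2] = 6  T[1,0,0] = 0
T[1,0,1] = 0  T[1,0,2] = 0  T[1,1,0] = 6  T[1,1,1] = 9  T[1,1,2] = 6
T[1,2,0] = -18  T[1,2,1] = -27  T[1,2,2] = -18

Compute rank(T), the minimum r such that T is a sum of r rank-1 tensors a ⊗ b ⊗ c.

Lower bound: T ≠ 0 (e.g. T[0,1,0] = -2), so rank(T) ≥ 1.
Upper bound: if T = a ⊗ b ⊗ c then every fibre of T is a multiple of the corresponding factor, so read the factors off the fibres through the nonzero entry T[0,1,0] = -2.
The mode-1 fibre T[:,1,0] = [-2, 6] gives a = (1, -3) (primitive direction); the mode-2 fibre T[0,:,0] = [0, -2, 6] gives b = (0, 1, -3); then c[k] = T[0,1,k] / (a[0]·b[1]) = [-2, -3, -2] / 1 = (-2, -3, -2).
Expanding (1, -3) ⊗ (0, 1, -3) ⊗ (-2, -3, -2) reproduces all 18 entries of T, so T = (1, -3) ⊗ (0, 1, -3) ⊗ (-2, -3, -2) and rank(T) ≤ 1.
These bounds meet, so rank(T) = 1.
Check entry T[0,2,0] = 6: (1)·(-3)·(-2) = 6.

1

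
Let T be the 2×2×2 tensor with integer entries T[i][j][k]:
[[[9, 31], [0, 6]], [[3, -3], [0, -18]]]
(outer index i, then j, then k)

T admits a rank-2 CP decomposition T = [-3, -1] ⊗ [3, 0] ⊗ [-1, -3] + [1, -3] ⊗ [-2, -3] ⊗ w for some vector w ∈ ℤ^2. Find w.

w = [0, -2]

Subtract the known terms from T to get the rank-1 residual R = [1, -3] ⊗ [-2, -3] ⊗ w, so R[i,j,k] = a[i]·b[j]·w[k]. Pick indices with nonzero a[0]·b[0] = (1)·(-2) = -2. Only the fibre through (0,0,·) is needed: R[0,0,:] = T[0,0,:] − Σₗ aₗ[0]bₗ[0]cₗ = [9, 31] − (-3)·(3)·[-1, -3] = [0, 4]. Then w[k] = R[0,0,k] / -2 for each k, giving w = [0, 4] / -2 = [0, -2].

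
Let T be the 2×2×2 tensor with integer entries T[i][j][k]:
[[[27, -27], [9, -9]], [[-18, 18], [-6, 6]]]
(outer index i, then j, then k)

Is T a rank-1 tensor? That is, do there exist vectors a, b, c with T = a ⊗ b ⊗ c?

If T = a ⊗ b ⊗ c then every fibre of T is a multiple of the corresponding factor, so read the factors off the fibres through the nonzero entry T[0,0,0] = 27.
The mode-1 fibre T[:,0,0] = [27, -18] gives a = (3, -2) (primitive direction); the mode-2 fibre T[0,:,0] = [27, 9] gives b = (3, 1); then c[k] = T[0,0,k] / (a[0]·b[0]) = [27, -27] / 9 = (3, -3).
Expanding (3, -2) ⊗ (3, 1) ⊗ (3, -3) reproduces all 8 entries of T, so T = (3, -2) ⊗ (3, 1) ⊗ (3, -3) and rank(T) ≤ 1.
Equivalently every frontal slice T[:,:,k] is c[k] times the rank-1 matrix (3, -2) ⊗ (3, 1). So T has rank 1 (it is nonzero).

Yes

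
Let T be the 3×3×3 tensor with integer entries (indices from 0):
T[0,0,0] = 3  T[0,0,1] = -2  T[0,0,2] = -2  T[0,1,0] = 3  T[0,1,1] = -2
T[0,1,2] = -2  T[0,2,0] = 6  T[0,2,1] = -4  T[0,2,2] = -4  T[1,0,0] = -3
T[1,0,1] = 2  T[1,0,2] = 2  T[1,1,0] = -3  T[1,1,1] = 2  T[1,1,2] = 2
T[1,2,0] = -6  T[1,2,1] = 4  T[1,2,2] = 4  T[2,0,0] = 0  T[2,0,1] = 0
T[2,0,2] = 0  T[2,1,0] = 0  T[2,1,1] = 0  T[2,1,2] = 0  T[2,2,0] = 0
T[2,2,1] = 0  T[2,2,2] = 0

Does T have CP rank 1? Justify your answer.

If T = a ∘ b ∘ c then every fibre of T is a multiple of the corresponding factor, so read the factors off the fibres through the nonzero entry T[0,0,0] = 3.
The mode-1 fibre T[:,0,0] = [3, -3, 0] gives a = (1, -1, 0) (primitive direction); the mode-2 fibre T[0,:,0] = [3, 3, 6] gives b = (1, 1, 2); then c[k] = T[0,0,k] / (a[0]·b[0]) = [3, -2, -2] / 1 = (3, -2, -2).
Expanding (1, -1, 0) ∘ (1, 1, 2) ∘ (3, -2, -2) reproduces all 27 entries of T, so T = (1, -1, 0) ∘ (1, 1, 2) ∘ (3, -2, -2) and rank(T) ≤ 1.
Equivalently every frontal slice T[:,:,k] is c[k] times the rank-1 matrix (1, -1, 0) ∘ (1, 1, 2). So T has rank 1 (it is nonzero).

Yes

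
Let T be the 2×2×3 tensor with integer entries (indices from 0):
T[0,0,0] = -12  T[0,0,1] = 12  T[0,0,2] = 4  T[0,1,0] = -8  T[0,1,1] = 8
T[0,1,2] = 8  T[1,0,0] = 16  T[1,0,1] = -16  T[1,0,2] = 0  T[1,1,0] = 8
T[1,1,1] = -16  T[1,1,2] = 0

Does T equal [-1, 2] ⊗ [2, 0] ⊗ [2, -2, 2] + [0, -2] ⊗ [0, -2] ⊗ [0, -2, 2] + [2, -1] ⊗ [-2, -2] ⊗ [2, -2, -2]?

Reconstruct entry (1,0,0) from the claimed factors: Σₗ aₗ[1]bₗ[0]cₗ[0] = (2)·(2)·(2) + (-2)·(0)·(0) + (-1)·(-2)·(2) = 12, but T[1,0,0] = 16. The claim is false.

No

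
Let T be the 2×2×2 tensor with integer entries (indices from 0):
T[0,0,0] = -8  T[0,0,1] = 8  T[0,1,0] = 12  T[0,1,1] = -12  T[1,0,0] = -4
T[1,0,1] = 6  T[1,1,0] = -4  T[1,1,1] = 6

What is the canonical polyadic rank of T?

Lower bound: the mode-1 unfolding of T (rows indexed by i, columns by (j,k) = (0,0), (0,1), (1,0), (1,1)) is [[-8, 8, 12, -12], [-4, 6, -4, 6]].
There the 2×2 minor on rows i ∈ {0, 1}, columns (j,k) ∈ {(0,0), (0,1)} is det [[-8, 8], [-4, 6]] = -16 ≠ 0, so this unfolding has rank ≥ 2; CP rank is at least every unfolding rank, so rank(T) ≥ 2. (Unfolding ranks only ever bound the CP rank from below — rank(T) can be strictly larger than all of them — so the matching upper bound has to come from an explicit 2-term decomposition.)
Upper bound — finding two terms. Write S_k = T[:,:,k] for the frontal slices: S₀ = [[-8, 12], [-4, -4]], S₁ = [[8, -12], [6, 6]].
If T = a₁ ⊗ b₁ ⊗ c₁ + a₂ ⊗ b₂ ⊗ c₂ then each S_k = c₁[k]·a₁b₁ᵀ + c₂[k]·a₂b₂ᵀ. S₀ and S₁ are linearly independent, so a₁b₁ᵀ and a₂b₂ᵀ must span the same plane of matrices: they are the rank-1 matrices of the form x·S₀ + y·S₁.
det(x·S₀ + y·S₁) is 80·x² − 200·xy + 120·y² = 40·(2·x − 3·y)(x − y), vanishing at (x:y) = (3:2) and (1:1).
M₁ = 3·S₀ + 2·S₁ = [[-8, 12], [0, 0]] = (-4)·[1, 0][2, -3]ᵀ and M₂ = S₀ + S₁ = [[0, 0], [2, 2]] = 2·[0, 1][1, 1]ᵀ, so take a₁ = [1, 0], b₁ = [2, -3], a₂ = [0, 1], b₂ = [1, 1].
Each slice is an integer combination of E₁ = a₁b₁ᵀ and E₂ = a₂b₂ᵀ: S₀ = −4·E₁ − 4·E₂, S₁ = 4·E₁ + 6·E₂; reading off coefficients, c₁ = [-4, 4] and c₂ = [-4, 6].
Hence T = [1, 0] ⊗ [2, -3] ⊗ [-4, 4] + [0, 1] ⊗ [1, 1] ⊗ [-4, 6], so rank(T) ≤ 2.
These bounds meet, so rank(T) = 2.

2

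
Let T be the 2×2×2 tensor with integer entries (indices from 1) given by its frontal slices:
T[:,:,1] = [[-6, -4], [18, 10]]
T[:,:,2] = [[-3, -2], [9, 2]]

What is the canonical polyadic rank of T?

Lower bound: the mode-2 unfolding of T (rows indexed by j, columns by (i,k) = (1,1), (1,2), (2,1), (2,2)) is [[-6, -3, 18, 9], [-4, -2, 10, 2]].
There the 2×2 minor on rows j ∈ {1, 2}, columns (i,k) ∈ {(1,1), (2,1)} is det [[-6, 18], [-4, 10]] = 12 ≠ 0, so this unfolding has rank ≥ 2; CP rank is at least every unfolding rank, so rank(T) ≥ 2. (Flattening ranks never certify an upper bound on CP rank; for that we must actually write T with 2 rank-1 terms.)
Upper bound — finding two terms. Write S_k = T[:,:,k] for the frontal slices: S₁ = [[-6, -4], [18, 10]], S₂ = [[-3, -2], [9, 2]].
If T = a₁ ⊗ b₁ ⊗ c₁ + a₂ ⊗ b₂ ⊗ c₂ then each S_k = c₁[k]·a₁b₁ᵀ + c₂[k]·a₂b₂ᵀ. S₁ and S₂ are linearly independent, so a₁b₁ᵀ and a₂b₂ᵀ must span the same plane of matrices: they are the rank-1 matrices of the form x·S₁ + y·S₂.
det(x·S₁ + y·S₂) is 12·x² + 30·xy + 12·y² = 6·(x + 2·y)(2·x + y), vanishing at (x:y) = (2:-1) and (1:-2).
M₁ = 2·S₁ − S₂ = [[-9, -6], [27, 18]] = (-3)·(1, -3)(3, 2)ᵀ and M₂ = S₁ − 2·S₂ = [[0, 0], [0, 6]] = 6·(0, 1)(0, 1)ᵀ, so take a₁ = (1, -3), b₁ = (3, 2), a₂ = (0, 1), b₂ = (0, 1).
Each slice is an integer combination of E₁ = a₁b₁ᵀ and E₂ = a₂b₂ᵀ: S₁ = −2·E₁ − 2·E₂, S₂ = −E₁ − 4·E₂; reading off coefficients, c₁ = (-2, -1) and c₂ = (-2, -4).
Hence T = (1, -3) ⊗ (3, 2) ⊗ (-2, -1) + (0, 1) ⊗ (0, 1) ⊗ (-2, -4), so rank(T) ≤ 2.
These bounds meet, so rank(T) = 2.

2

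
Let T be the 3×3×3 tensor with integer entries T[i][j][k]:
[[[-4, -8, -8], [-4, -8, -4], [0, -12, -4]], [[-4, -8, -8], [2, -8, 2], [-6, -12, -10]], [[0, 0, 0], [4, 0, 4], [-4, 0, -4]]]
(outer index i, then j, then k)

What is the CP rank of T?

Lower bound: the mode-3 unfolding of T (rows indexed by k, columns by (i,j) = (0,0), (0,1), (0,2), (1,0), (1,1), (1,2), (2,0), (2,1), (2,2)) is [[-4, -4, 0, -4, 2, -6, 0, 4, -4], [-8, -8, -12, -8, -8, -12, 0, 0, 0], [-8, -4, -4, -8, 2, -10, 0, 4, -4]].
There the 3×3 minor on rows k ∈ {0, 1, 2}, columns (i,j) ∈ {(0,0), (0,1), (0,2)} is det [[-4, -4, 0], [-8, -8, -12], [-8, -4, -4]] = -192 ≠ 0, so this unfolding has rank ≥ 3; CP rank is at least every unfolding rank, so rank(T) ≥ 3. (This is only a lower bound: in general the CP rank may exceed every unfolding rank, so we still need to exhibit 3 rank-1 terms summing to T.)
Upper bound: T is a sum of 3 rank-1 terms, T = (1, 1, 0) ⊗ (1, 0, 1) ⊗ (-4, -4, -8) + (1, 1, 0) ⊗ (1, 2, 2) ⊗ (0, -4, 0) + (2, -1, -2) ⊗ (0, 1, -1) ⊗ (-2, 0, -2) (written with every a and b primitive with positive leading entry and the scale carried by c; CP decompositions are not unique, and this one is verified by expanding entrywise), so rank(T) ≤ 3.
These bounds meet, so rank(T) = 3.

3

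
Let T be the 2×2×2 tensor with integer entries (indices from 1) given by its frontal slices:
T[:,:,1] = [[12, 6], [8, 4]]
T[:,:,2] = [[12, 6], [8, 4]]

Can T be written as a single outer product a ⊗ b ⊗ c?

Yes

If T = a ⊗ b ⊗ c then every fibre of T is a multiple of the corresponding factor, so read the factors off the fibres through the nonzero entry T[1,1,1] = 12.
The mode-1 fibre T[:,1,1] = [12, 8] gives a = [3, 2] (primitive direction); the mode-2 fibre T[1,:,1] = [12, 6] gives b = [2, 1]; then c[k] = T[1,1,k] / (a[1]·b[1]) = [12, 12] / 6 = [2, 2].
Expanding [3, 2] ⊗ [2, 1] ⊗ [2, 2] reproduces all 8 entries of T, so T = [3, 2] ⊗ [2, 1] ⊗ [2, 2] and rank(T) ≤ 1.
Equivalently every frontal slice T[:,:,k] is c[k] times the rank-1 matrix [3, 2] ⊗ [2, 1]. So T has rank 1 (it is nonzero).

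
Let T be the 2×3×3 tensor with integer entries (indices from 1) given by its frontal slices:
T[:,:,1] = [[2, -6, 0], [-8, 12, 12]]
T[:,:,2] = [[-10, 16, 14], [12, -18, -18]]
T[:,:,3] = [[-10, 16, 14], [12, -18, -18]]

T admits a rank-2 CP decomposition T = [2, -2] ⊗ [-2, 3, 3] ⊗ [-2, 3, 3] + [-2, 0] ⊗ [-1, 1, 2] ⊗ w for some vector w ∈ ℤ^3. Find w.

w = [-3, 1, 1]

Subtract the known terms from T to get the rank-1 residual R = [-2, 0] ⊗ [-1, 1, 2] ⊗ w, so R[i,j,k] = a[i]·b[j]·w[k]. Pick indices with nonzero a[1]·b[1] = (-2)·(-1) = 2. Only the fibre through (1,1,·) is needed: R[1,1,:] = T[1,1,:] − Σₗ aₗ[1]bₗ[1]cₗ = [2, -10, -10] − (2)·(-2)·[-2, 3, 3] = [-6, 2, 2]. Then w[k] = R[1,1,k] / 2 for each k, giving w = [-6, 2, 2] / 2 = [-3, 1, 1].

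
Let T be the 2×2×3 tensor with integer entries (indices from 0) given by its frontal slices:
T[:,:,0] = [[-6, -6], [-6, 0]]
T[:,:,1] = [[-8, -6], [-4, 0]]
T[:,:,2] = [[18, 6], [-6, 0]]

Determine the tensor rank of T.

2

Lower bound: in the mode-2 unfolding of T (rows indexed by j, columns by (i,k)) the 2×2 minor on rows j ∈ {0, 1}, columns (i,k) ∈ {(0,0), (0,1)} is det [[-6, -8], [-6, -6]] = -12 ≠ 0, so that unfolding has rank ≥ 2 and hence rank(T) ≥ 2 (CP rank is at least every unfolding rank, though it can be larger).
Upper bound: with S_k = T[:,:,k], the two rank-1 terms a₁b₁ᵀ, a₂b₂ᵀ are the rank-1 members of the pencil x·S₀ + y·S₁.
det(x·S₀ + y·S₁) is −36·x² − 60·xy − 24·y² = (-12)·(3·x + 2·y)(x + y), vanishing at (x:y) = (2:-3) and (1:-1).
M₁ = 2·S₀ − 3·S₁ = [[12, 6], [0, 0]] = 6·[1, 0][2, 1]ᵀ and M₂ = S₀ − S₁ = [[2, 0], [-2, 0]] = 2·[1, -1][1, 0]ᵀ, so take a₁ = [1, 0], b₁ = [2, 1], a₂ = [1, -1], b₂ = [1, 0].
Each slice is an integer combination of E₁ = a₁b₁ᵀ and E₂ = a₂b₂ᵀ: S₀ = −6·E₁ + 6·E₂, S₁ = −6·E₁ + 4·E₂, S₂ = 6·E₁ + 6·E₂; reading off coefficients, c₁ = [-6, -6, 6] and c₂ = [6, 4, 6].
Hence T = [1, 0] ⊗ [2, 1] ⊗ [-6, -6, 6] + [1, -1] ⊗ [1, 0] ⊗ [6, 4, 6], so rank(T) ≤ 2.
These bounds meet, so rank(T) = 2.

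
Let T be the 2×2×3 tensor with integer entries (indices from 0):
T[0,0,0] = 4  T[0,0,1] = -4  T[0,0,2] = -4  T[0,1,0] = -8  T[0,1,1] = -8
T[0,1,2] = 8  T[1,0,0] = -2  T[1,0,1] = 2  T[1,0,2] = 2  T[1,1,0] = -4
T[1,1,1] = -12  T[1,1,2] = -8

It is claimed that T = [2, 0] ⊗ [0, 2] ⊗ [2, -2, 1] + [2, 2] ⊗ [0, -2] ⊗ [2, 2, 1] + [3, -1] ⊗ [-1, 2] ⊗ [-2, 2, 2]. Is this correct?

Reconstruct entry (0,0,0) from the claimed factors: Σₗ aₗ[0]bₗ[0]cₗ[0] = (2)·(0)·(2) + (2)·(0)·(2) + (3)·(-1)·(-2) = 6, but T[0,0,0] = 4. The claim is false.

No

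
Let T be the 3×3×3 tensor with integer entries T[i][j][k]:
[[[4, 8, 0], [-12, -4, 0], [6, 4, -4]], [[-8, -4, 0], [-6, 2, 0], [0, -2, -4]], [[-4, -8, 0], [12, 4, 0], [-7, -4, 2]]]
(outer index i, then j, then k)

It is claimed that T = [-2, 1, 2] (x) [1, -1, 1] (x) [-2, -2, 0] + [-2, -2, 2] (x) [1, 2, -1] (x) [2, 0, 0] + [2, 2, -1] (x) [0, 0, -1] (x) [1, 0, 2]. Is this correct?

Reconstruct entry (0,0,0) from the claimed factors: Σₗ aₗ[0]bₗ[0]cₗ[0] = (-2)·(1)·(-2) + (-2)·(1)·(2) + (2)·(0)·(1) = 0, but T[0,0,0] = 4. The claim is false.

No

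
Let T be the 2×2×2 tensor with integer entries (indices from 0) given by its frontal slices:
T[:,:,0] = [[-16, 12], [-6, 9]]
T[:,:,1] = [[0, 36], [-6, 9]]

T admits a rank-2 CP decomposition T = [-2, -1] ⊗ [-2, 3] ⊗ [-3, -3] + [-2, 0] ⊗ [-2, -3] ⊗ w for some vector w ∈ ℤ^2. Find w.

Subtract the known terms from T to get the rank-1 residual R = [-2, 0] ⊗ [-2, -3] ⊗ w, so R[i,j,k] = a[i]·b[j]·w[k]. Pick indices with nonzero a[0]·b[0] = (-2)·(-2) = 4. Only the fibre through (0,0,·) is needed: R[0,0,:] = T[0,0,:] − Σₗ aₗ[0]bₗ[0]cₗ = [-16, 0] − (-2)·(-2)·[-3, -3] = [-4, 12]. Then w[k] = R[0,0,k] / 4 for each k, giving w = [-4, 12] / 4 = [-1, 3].

w = [-1, 3]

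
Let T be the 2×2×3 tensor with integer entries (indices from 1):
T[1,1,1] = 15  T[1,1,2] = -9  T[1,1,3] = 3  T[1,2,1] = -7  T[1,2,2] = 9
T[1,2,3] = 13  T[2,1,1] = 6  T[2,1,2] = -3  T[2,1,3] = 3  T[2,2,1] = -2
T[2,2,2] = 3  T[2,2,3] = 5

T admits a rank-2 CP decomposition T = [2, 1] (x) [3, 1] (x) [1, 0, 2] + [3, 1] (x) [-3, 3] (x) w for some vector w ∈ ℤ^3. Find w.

Subtract the known terms from T to get the rank-1 residual R = [3, 1] (x) [-3, 3] (x) w, so R[i,j,k] = a[i]·b[j]·w[k]. Pick indices with nonzero a[1]·b[1] = (3)·(-3) = -9. Only the fibre through (1,1,·) is needed: R[1,1,:] = T[1,1,:] − Σₗ aₗ[1]bₗ[1]cₗ = [15, -9, 3] − (2)·(3)·[1, 0, 2] = [9, -9, -9]. Then w[k] = R[1,1,k] / -9 for each k, giving w = [9, -9, -9] / -9 = [-1, 1, 1].

w = [-1, 1, 1]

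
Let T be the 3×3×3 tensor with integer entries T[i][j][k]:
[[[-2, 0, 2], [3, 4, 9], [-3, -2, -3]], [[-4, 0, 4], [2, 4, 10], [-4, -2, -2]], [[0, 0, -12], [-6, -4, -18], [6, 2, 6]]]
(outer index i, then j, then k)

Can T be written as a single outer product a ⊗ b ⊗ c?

No

The mode-3 unfolding of T (rows indexed by k, columns by (i,j) = (0,0), (0,1), (0,2), (1,0), (1,1), (1,2), (2,0), (2,1), (2,2)) is [[-2, 3, -3, -4, 2, -4, 0, -6, 6], [0, 4, -2, 0, 4, -2, 0, -4, 2], [2, 9, -3, 4, 10, -2, -12, -18, 6]].
There the 3×3 minor on rows k ∈ {0, 1, 2}, columns (i,j) ∈ {(0,0), (0,1), (2,0)} is det [[-2, 3, 0], [0, 4, 0], [2, 9, -12]] = 96 ≠ 0, so this unfolding has rank ≥ 3; CP rank is at least every unfolding rank, so rank(T) ≥ 3.
In particular rank(T) ≥ 3 > 1, so T is not rank-1.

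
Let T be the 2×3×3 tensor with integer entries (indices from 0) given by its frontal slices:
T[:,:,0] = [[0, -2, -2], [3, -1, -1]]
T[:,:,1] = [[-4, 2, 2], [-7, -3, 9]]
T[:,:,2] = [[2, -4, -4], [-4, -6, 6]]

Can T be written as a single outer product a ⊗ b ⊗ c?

No

The mode-3 unfolding of T (rows indexed by k, columns by (i,j) = (0,0), (0,1), (0,2), (1,0), (1,1), (1,2)) is [[0, -2, -2, 3, -1, -1], [-4, 2, 2, -7, -3, 9], [2, -4, -4, -4, -6, 6]].
There the 3×3 minor on rows k ∈ {0, 1, 2}, columns (i,j) ∈ {(0,0), (0,1), (1,0)} is det [[0, -2, 3], [-4, 2, -7], [2, -4, -4]] = 96 ≠ 0, so this unfolding has rank ≥ 3; CP rank is at least every unfolding rank, so rank(T) ≥ 3.
In particular rank(T) ≥ 3 > 1, so T is not rank-1.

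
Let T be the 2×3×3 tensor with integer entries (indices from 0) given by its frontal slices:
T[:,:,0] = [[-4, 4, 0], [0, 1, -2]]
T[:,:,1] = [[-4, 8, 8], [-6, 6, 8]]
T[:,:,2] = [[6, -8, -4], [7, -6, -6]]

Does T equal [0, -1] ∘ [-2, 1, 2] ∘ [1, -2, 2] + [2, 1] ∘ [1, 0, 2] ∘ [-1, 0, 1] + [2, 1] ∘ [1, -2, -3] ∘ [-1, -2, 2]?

Reconstruct entry (0,2,0) from the claimed factors: Σₗ aₗ[0]bₗ[2]cₗ[0] = (0)·(2)·(1) + (2)·(2)·(-1) + (2)·(-3)·(-1) = 2, but T[0,2,0] = 0. The claim is false.

No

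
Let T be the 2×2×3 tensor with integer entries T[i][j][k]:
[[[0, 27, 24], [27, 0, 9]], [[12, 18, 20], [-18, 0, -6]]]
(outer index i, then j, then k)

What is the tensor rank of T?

2

Lower bound: the mode-3 unfolding of T (rows indexed by k, columns by (i,j) = (0,0), (0,1), (1,0), (1,1)) is [[0, 27, 12, -18], [27, 0, 18, 0], [24, 9, 20, -6]].
There the 2×2 minor on rows k ∈ {0, 1}, columns (i,j) ∈ {(0,0), (0,1)} is det [[0, 27], [27, 0]] = -729 ≠ 0, so this unfolding has rank ≥ 2; CP rank is at least every unfolding rank, so rank(T) ≥ 2. (This is only a lower bound: in general the CP rank may exceed every unfolding rank, so we still need to exhibit 2 rank-1 terms summing to T.)
Upper bound — finding two terms. Write S_k = T[:,:,k] for the frontal slices: S₀ = [[0, 27], [12, -18]], S₁ = [[27, 0], [18, 0]], S₂ = [[24, 9], [20, -6]].
If T = a₁ ⊗ b₁ ⊗ c₁ + a₂ ⊗ b₂ ⊗ c₂ then each S_k = c₁[k]·a₁b₁ᵀ + c₂[k]·a₂b₂ᵀ. S₀ and S₁ are linearly independent, so a₁b₁ᵀ and a₂b₂ᵀ must span the same plane of matrices: they are the rank-1 matrices of the form x·S₀ + y·S₁.
det(x·S₀ + y·S₁) is −324·x² − 972·xy = (-324)·(x + 3·y)(x), vanishing at (x:y) = (3:-1) and (0:1).
M₁ = 3·S₀ − S₁ = [[-27, 81], [18, -54]] = (-9)·[3, -2][1, -3]ᵀ and M₂ = S₁ = [[27, 0], [18, 0]] = 9·[3, 2][1, 0]ᵀ, so take a₁ = [3, -2], b₁ = [1, -3], a₂ = [3, 2], b₂ = [1, 0].
Each slice is an integer combination of E₁ = a₁b₁ᵀ and E₂ = a₂b₂ᵀ: S₀ = −3·E₁ + 3·E₂, S₁ = 9·E₂, S₂ = −E₁ + 9·E₂; reading off coefficients, c₁ = [-3, 0, -1] and c₂ = [3, 9, 9].
Hence T = [3, -2] ⊗ [1, -3] ⊗ [-3, 0, -1] + [3, 2] ⊗ [1, 0] ⊗ [3, 9, 9], so rank(T) ≤ 2.
These bounds meet, so rank(T) = 2.
Check entry T[0,1,0] = 27: (3)·(-3)·(-3) + (3)·(0)·(3) = 27.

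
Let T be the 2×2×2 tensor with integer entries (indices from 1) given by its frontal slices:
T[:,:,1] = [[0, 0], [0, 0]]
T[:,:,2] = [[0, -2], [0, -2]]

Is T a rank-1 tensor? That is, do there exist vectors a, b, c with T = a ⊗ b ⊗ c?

If T = a ⊗ b ⊗ c then every fibre of T is a multiple of the corresponding factor, so read the factors off the fibres through the nonzero entry T[1,2,2] = -2.
The mode-1 fibre T[:,2,2] = [-2, -2] gives a = (1, 1) (primitive direction); the mode-2 fibre T[1,:,2] = [0, -2] gives b = (0, 1); then c[k] = T[1,2,k] / (a[1]·b[2]) = [0, -2] / 1 = (0, -2).
Expanding (1, 1) ⊗ (0, 1) ⊗ (0, -2) reproduces all 8 entries of T, so T = (1, 1) ⊗ (0, 1) ⊗ (0, -2) and rank(T) ≤ 1.
Equivalently every frontal slice T[:,:,k] is c[k] times the rank-1 matrix (1, 1) ⊗ (0, 1). So T has rank 1 (it is nonzero).

Yes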